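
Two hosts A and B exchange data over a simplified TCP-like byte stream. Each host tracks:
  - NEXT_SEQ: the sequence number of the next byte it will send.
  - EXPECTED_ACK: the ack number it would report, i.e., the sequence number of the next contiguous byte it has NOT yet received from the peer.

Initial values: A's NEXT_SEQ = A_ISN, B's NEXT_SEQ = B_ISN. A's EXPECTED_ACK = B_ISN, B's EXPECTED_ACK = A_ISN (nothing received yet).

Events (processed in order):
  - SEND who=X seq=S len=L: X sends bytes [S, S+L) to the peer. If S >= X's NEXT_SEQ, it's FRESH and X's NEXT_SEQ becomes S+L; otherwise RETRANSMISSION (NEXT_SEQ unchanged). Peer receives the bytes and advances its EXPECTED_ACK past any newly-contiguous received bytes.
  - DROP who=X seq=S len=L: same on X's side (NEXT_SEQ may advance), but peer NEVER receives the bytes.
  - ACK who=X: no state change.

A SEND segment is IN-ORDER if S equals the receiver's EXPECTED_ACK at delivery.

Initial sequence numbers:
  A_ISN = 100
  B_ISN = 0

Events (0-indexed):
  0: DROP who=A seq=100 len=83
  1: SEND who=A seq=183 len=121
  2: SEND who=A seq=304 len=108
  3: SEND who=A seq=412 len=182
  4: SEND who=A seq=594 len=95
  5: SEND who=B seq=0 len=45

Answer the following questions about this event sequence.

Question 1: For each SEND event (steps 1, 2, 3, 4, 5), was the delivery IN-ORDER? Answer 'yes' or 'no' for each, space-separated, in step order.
Answer: no no no no yes

Derivation:
Step 1: SEND seq=183 -> out-of-order
Step 2: SEND seq=304 -> out-of-order
Step 3: SEND seq=412 -> out-of-order
Step 4: SEND seq=594 -> out-of-order
Step 5: SEND seq=0 -> in-order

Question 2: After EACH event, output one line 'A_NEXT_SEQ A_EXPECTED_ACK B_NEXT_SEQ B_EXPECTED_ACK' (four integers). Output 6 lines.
183 0 0 100
304 0 0 100
412 0 0 100
594 0 0 100
689 0 0 100
689 45 45 100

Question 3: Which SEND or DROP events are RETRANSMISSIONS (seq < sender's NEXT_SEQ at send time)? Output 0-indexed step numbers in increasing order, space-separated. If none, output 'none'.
Answer: none

Derivation:
Step 0: DROP seq=100 -> fresh
Step 1: SEND seq=183 -> fresh
Step 2: SEND seq=304 -> fresh
Step 3: SEND seq=412 -> fresh
Step 4: SEND seq=594 -> fresh
Step 5: SEND seq=0 -> fresh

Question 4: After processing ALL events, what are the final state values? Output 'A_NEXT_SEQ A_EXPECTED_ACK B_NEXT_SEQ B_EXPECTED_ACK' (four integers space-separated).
Answer: 689 45 45 100

Derivation:
After event 0: A_seq=183 A_ack=0 B_seq=0 B_ack=100
After event 1: A_seq=304 A_ack=0 B_seq=0 B_ack=100
After event 2: A_seq=412 A_ack=0 B_seq=0 B_ack=100
After event 3: A_seq=594 A_ack=0 B_seq=0 B_ack=100
After event 4: A_seq=689 A_ack=0 B_seq=0 B_ack=100
After event 5: A_seq=689 A_ack=45 B_seq=45 B_ack=100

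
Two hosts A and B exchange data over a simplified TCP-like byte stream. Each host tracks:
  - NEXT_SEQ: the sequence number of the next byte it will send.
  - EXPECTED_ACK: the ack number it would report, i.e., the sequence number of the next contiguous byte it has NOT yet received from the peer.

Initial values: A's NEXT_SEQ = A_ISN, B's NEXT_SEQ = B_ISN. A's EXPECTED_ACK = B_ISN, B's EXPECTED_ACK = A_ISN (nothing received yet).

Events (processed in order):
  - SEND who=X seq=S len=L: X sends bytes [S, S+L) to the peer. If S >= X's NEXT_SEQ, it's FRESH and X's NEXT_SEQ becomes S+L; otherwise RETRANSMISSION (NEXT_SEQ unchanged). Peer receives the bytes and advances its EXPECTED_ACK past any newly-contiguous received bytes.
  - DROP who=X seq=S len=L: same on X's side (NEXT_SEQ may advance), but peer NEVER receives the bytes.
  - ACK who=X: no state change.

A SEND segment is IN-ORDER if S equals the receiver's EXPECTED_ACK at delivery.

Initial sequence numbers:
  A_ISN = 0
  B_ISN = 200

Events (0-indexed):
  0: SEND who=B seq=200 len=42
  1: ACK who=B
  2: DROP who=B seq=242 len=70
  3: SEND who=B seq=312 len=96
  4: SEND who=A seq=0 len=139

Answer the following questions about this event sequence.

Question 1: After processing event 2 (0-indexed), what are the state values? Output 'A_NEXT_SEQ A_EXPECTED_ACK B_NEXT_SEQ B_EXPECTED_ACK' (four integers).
After event 0: A_seq=0 A_ack=242 B_seq=242 B_ack=0
After event 1: A_seq=0 A_ack=242 B_seq=242 B_ack=0
After event 2: A_seq=0 A_ack=242 B_seq=312 B_ack=0

0 242 312 0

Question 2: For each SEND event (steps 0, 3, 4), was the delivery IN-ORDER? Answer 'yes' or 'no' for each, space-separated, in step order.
Answer: yes no yes

Derivation:
Step 0: SEND seq=200 -> in-order
Step 3: SEND seq=312 -> out-of-order
Step 4: SEND seq=0 -> in-order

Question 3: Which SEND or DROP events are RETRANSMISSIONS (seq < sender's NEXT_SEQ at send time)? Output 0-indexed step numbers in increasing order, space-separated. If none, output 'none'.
Step 0: SEND seq=200 -> fresh
Step 2: DROP seq=242 -> fresh
Step 3: SEND seq=312 -> fresh
Step 4: SEND seq=0 -> fresh

Answer: none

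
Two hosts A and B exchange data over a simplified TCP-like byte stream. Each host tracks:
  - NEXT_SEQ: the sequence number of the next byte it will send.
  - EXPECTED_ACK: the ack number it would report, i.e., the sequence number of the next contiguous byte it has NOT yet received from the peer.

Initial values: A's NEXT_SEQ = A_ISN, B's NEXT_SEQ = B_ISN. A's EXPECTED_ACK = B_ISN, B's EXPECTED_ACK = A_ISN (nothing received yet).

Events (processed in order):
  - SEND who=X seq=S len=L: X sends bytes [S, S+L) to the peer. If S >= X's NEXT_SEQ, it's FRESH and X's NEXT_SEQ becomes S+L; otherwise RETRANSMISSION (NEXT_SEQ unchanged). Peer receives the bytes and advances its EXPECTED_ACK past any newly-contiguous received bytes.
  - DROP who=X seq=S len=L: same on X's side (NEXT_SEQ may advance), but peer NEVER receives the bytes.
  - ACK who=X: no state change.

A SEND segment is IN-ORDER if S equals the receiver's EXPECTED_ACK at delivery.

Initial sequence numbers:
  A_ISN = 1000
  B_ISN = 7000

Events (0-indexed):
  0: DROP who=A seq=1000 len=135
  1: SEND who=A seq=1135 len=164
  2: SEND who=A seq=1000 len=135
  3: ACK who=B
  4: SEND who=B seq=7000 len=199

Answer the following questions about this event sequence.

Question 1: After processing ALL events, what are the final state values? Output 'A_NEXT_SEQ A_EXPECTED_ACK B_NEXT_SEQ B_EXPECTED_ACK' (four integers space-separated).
Answer: 1299 7199 7199 1299

Derivation:
After event 0: A_seq=1135 A_ack=7000 B_seq=7000 B_ack=1000
After event 1: A_seq=1299 A_ack=7000 B_seq=7000 B_ack=1000
After event 2: A_seq=1299 A_ack=7000 B_seq=7000 B_ack=1299
After event 3: A_seq=1299 A_ack=7000 B_seq=7000 B_ack=1299
After event 4: A_seq=1299 A_ack=7199 B_seq=7199 B_ack=1299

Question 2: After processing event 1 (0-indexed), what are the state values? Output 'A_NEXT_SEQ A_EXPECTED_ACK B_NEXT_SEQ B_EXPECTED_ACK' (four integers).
After event 0: A_seq=1135 A_ack=7000 B_seq=7000 B_ack=1000
After event 1: A_seq=1299 A_ack=7000 B_seq=7000 B_ack=1000

1299 7000 7000 1000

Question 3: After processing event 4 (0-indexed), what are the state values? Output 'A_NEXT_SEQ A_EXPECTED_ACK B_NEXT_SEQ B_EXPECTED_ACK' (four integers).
After event 0: A_seq=1135 A_ack=7000 B_seq=7000 B_ack=1000
After event 1: A_seq=1299 A_ack=7000 B_seq=7000 B_ack=1000
After event 2: A_seq=1299 A_ack=7000 B_seq=7000 B_ack=1299
After event 3: A_seq=1299 A_ack=7000 B_seq=7000 B_ack=1299
After event 4: A_seq=1299 A_ack=7199 B_seq=7199 B_ack=1299

1299 7199 7199 1299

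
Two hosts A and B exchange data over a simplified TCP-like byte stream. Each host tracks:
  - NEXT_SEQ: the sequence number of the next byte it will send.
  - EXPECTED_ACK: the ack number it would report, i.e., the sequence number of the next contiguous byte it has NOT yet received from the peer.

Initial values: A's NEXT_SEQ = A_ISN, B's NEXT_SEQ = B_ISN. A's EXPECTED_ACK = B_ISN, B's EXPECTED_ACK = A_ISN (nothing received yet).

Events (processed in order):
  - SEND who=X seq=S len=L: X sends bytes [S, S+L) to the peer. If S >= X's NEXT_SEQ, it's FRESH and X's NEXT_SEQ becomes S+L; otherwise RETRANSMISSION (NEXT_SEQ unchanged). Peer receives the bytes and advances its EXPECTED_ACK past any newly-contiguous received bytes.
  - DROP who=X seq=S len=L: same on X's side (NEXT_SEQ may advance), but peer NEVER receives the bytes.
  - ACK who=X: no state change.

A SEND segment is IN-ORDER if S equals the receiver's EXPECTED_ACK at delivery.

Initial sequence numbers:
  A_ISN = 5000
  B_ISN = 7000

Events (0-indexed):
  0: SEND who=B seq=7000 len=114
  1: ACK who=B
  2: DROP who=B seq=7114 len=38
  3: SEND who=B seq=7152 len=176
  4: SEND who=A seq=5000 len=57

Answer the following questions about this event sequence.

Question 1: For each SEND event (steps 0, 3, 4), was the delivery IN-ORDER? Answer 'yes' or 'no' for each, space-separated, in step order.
Step 0: SEND seq=7000 -> in-order
Step 3: SEND seq=7152 -> out-of-order
Step 4: SEND seq=5000 -> in-order

Answer: yes no yes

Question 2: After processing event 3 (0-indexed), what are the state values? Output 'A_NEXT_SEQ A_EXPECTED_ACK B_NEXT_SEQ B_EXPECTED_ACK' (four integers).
After event 0: A_seq=5000 A_ack=7114 B_seq=7114 B_ack=5000
After event 1: A_seq=5000 A_ack=7114 B_seq=7114 B_ack=5000
After event 2: A_seq=5000 A_ack=7114 B_seq=7152 B_ack=5000
After event 3: A_seq=5000 A_ack=7114 B_seq=7328 B_ack=5000

5000 7114 7328 5000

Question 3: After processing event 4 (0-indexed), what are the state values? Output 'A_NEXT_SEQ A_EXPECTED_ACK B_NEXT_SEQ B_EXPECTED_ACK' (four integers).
After event 0: A_seq=5000 A_ack=7114 B_seq=7114 B_ack=5000
After event 1: A_seq=5000 A_ack=7114 B_seq=7114 B_ack=5000
After event 2: A_seq=5000 A_ack=7114 B_seq=7152 B_ack=5000
After event 3: A_seq=5000 A_ack=7114 B_seq=7328 B_ack=5000
After event 4: A_seq=5057 A_ack=7114 B_seq=7328 B_ack=5057

5057 7114 7328 5057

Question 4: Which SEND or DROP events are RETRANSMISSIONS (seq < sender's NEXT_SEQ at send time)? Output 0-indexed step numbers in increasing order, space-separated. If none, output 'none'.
Step 0: SEND seq=7000 -> fresh
Step 2: DROP seq=7114 -> fresh
Step 3: SEND seq=7152 -> fresh
Step 4: SEND seq=5000 -> fresh

Answer: none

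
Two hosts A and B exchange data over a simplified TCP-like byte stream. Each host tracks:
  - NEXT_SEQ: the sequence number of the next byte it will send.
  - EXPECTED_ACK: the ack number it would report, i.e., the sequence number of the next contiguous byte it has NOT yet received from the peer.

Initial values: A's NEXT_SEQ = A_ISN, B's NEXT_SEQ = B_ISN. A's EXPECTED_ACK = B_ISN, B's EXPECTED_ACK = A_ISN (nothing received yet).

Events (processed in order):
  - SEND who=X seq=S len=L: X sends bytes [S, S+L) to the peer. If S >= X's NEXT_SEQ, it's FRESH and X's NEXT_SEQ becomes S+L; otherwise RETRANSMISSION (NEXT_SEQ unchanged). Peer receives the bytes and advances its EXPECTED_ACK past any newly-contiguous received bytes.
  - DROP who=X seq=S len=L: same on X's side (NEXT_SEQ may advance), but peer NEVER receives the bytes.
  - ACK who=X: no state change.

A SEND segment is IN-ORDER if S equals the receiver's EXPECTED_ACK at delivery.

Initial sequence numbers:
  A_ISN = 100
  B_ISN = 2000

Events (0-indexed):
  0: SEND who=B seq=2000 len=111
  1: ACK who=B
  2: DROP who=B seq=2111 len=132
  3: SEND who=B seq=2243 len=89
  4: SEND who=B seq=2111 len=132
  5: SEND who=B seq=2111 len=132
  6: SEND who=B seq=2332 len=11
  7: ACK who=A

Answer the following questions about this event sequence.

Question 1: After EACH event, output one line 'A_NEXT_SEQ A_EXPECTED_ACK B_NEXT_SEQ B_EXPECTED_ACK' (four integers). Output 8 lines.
100 2111 2111 100
100 2111 2111 100
100 2111 2243 100
100 2111 2332 100
100 2332 2332 100
100 2332 2332 100
100 2343 2343 100
100 2343 2343 100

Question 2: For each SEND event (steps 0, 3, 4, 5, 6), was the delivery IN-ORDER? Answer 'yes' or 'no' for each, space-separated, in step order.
Answer: yes no yes no yes

Derivation:
Step 0: SEND seq=2000 -> in-order
Step 3: SEND seq=2243 -> out-of-order
Step 4: SEND seq=2111 -> in-order
Step 5: SEND seq=2111 -> out-of-order
Step 6: SEND seq=2332 -> in-order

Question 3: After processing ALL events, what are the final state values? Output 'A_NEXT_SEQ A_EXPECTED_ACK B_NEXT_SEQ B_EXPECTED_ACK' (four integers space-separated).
Answer: 100 2343 2343 100

Derivation:
After event 0: A_seq=100 A_ack=2111 B_seq=2111 B_ack=100
After event 1: A_seq=100 A_ack=2111 B_seq=2111 B_ack=100
After event 2: A_seq=100 A_ack=2111 B_seq=2243 B_ack=100
After event 3: A_seq=100 A_ack=2111 B_seq=2332 B_ack=100
After event 4: A_seq=100 A_ack=2332 B_seq=2332 B_ack=100
After event 5: A_seq=100 A_ack=2332 B_seq=2332 B_ack=100
After event 6: A_seq=100 A_ack=2343 B_seq=2343 B_ack=100
After event 7: A_seq=100 A_ack=2343 B_seq=2343 B_ack=100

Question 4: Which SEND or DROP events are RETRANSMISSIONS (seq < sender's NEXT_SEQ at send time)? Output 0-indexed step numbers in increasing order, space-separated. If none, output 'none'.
Answer: 4 5

Derivation:
Step 0: SEND seq=2000 -> fresh
Step 2: DROP seq=2111 -> fresh
Step 3: SEND seq=2243 -> fresh
Step 4: SEND seq=2111 -> retransmit
Step 5: SEND seq=2111 -> retransmit
Step 6: SEND seq=2332 -> fresh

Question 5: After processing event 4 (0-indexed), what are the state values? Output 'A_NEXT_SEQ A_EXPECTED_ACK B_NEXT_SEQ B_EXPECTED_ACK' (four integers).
After event 0: A_seq=100 A_ack=2111 B_seq=2111 B_ack=100
After event 1: A_seq=100 A_ack=2111 B_seq=2111 B_ack=100
After event 2: A_seq=100 A_ack=2111 B_seq=2243 B_ack=100
After event 3: A_seq=100 A_ack=2111 B_seq=2332 B_ack=100
After event 4: A_seq=100 A_ack=2332 B_seq=2332 B_ack=100

100 2332 2332 100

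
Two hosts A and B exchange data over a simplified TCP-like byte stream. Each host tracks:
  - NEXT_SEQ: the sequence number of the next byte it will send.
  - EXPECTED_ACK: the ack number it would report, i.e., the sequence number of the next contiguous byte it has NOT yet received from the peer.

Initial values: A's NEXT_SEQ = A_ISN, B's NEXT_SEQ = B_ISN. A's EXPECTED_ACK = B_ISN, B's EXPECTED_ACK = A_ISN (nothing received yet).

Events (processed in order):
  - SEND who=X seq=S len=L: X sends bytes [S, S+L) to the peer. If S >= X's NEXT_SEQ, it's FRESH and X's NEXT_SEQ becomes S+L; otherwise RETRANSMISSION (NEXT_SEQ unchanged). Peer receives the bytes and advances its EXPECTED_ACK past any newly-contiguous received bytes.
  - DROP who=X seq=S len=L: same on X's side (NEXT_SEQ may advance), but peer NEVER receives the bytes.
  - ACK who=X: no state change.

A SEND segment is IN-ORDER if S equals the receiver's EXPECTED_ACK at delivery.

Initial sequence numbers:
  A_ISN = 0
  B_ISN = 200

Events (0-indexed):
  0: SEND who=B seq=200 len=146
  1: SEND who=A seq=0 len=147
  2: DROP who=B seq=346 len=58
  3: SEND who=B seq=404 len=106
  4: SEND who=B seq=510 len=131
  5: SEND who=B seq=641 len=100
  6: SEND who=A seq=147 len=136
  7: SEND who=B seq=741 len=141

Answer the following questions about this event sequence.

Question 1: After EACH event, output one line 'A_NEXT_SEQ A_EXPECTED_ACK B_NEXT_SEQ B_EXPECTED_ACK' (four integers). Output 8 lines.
0 346 346 0
147 346 346 147
147 346 404 147
147 346 510 147
147 346 641 147
147 346 741 147
283 346 741 283
283 346 882 283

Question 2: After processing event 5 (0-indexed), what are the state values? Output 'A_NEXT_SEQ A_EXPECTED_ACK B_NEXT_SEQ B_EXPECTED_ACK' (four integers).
After event 0: A_seq=0 A_ack=346 B_seq=346 B_ack=0
After event 1: A_seq=147 A_ack=346 B_seq=346 B_ack=147
After event 2: A_seq=147 A_ack=346 B_seq=404 B_ack=147
After event 3: A_seq=147 A_ack=346 B_seq=510 B_ack=147
After event 4: A_seq=147 A_ack=346 B_seq=641 B_ack=147
After event 5: A_seq=147 A_ack=346 B_seq=741 B_ack=147

147 346 741 147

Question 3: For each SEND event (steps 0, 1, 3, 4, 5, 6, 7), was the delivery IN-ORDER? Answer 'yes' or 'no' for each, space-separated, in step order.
Answer: yes yes no no no yes no

Derivation:
Step 0: SEND seq=200 -> in-order
Step 1: SEND seq=0 -> in-order
Step 3: SEND seq=404 -> out-of-order
Step 4: SEND seq=510 -> out-of-order
Step 5: SEND seq=641 -> out-of-order
Step 6: SEND seq=147 -> in-order
Step 7: SEND seq=741 -> out-of-order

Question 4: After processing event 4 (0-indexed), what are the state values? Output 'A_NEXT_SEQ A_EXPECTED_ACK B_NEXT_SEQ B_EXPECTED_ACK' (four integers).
After event 0: A_seq=0 A_ack=346 B_seq=346 B_ack=0
After event 1: A_seq=147 A_ack=346 B_seq=346 B_ack=147
After event 2: A_seq=147 A_ack=346 B_seq=404 B_ack=147
After event 3: A_seq=147 A_ack=346 B_seq=510 B_ack=147
After event 4: A_seq=147 A_ack=346 B_seq=641 B_ack=147

147 346 641 147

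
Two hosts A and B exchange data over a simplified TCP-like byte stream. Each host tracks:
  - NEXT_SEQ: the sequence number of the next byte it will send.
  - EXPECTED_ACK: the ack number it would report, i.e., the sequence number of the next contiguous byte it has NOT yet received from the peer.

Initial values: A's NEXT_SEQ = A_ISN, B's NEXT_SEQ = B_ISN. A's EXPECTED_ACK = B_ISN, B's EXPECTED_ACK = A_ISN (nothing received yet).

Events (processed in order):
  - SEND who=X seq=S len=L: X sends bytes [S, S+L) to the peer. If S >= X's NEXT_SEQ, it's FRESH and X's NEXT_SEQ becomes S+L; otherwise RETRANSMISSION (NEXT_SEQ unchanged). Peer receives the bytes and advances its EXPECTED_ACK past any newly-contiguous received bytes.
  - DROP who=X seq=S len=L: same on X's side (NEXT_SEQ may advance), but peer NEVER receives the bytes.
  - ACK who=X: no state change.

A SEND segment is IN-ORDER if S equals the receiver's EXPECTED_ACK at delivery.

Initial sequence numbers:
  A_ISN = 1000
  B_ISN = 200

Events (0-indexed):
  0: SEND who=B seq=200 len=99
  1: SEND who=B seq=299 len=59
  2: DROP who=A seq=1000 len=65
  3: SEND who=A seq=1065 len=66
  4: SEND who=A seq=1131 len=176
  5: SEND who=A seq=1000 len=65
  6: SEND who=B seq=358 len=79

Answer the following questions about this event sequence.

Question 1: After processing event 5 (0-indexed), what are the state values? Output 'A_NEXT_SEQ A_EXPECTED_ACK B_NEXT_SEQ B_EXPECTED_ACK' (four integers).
After event 0: A_seq=1000 A_ack=299 B_seq=299 B_ack=1000
After event 1: A_seq=1000 A_ack=358 B_seq=358 B_ack=1000
After event 2: A_seq=1065 A_ack=358 B_seq=358 B_ack=1000
After event 3: A_seq=1131 A_ack=358 B_seq=358 B_ack=1000
After event 4: A_seq=1307 A_ack=358 B_seq=358 B_ack=1000
After event 5: A_seq=1307 A_ack=358 B_seq=358 B_ack=1307

1307 358 358 1307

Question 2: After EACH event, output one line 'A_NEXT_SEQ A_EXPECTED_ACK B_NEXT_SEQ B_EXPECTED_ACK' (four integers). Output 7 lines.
1000 299 299 1000
1000 358 358 1000
1065 358 358 1000
1131 358 358 1000
1307 358 358 1000
1307 358 358 1307
1307 437 437 1307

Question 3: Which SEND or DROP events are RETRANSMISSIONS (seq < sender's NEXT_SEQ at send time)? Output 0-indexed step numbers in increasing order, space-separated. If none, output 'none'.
Step 0: SEND seq=200 -> fresh
Step 1: SEND seq=299 -> fresh
Step 2: DROP seq=1000 -> fresh
Step 3: SEND seq=1065 -> fresh
Step 4: SEND seq=1131 -> fresh
Step 5: SEND seq=1000 -> retransmit
Step 6: SEND seq=358 -> fresh

Answer: 5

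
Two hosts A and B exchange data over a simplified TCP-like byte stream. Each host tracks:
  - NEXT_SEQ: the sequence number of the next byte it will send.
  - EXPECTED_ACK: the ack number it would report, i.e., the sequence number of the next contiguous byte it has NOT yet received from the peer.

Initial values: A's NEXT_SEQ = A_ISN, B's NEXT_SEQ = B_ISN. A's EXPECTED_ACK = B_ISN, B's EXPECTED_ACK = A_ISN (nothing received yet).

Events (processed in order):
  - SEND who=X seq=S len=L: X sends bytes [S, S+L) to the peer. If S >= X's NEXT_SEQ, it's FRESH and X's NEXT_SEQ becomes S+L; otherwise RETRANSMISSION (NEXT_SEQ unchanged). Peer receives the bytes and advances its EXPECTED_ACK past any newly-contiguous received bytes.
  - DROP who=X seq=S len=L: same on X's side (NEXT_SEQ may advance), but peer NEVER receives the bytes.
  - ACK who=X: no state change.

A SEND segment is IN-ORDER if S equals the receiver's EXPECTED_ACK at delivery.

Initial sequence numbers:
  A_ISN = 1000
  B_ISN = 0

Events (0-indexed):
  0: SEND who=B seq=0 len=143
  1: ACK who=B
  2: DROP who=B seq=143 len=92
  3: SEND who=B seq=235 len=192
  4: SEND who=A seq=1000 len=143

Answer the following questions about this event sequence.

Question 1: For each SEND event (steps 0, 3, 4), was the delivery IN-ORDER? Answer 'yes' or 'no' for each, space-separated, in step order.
Step 0: SEND seq=0 -> in-order
Step 3: SEND seq=235 -> out-of-order
Step 4: SEND seq=1000 -> in-order

Answer: yes no yes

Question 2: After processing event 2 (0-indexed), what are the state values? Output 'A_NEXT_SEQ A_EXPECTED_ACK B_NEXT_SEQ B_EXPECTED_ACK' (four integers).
After event 0: A_seq=1000 A_ack=143 B_seq=143 B_ack=1000
After event 1: A_seq=1000 A_ack=143 B_seq=143 B_ack=1000
After event 2: A_seq=1000 A_ack=143 B_seq=235 B_ack=1000

1000 143 235 1000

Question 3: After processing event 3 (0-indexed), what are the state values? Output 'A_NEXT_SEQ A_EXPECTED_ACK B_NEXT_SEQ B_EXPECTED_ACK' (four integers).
After event 0: A_seq=1000 A_ack=143 B_seq=143 B_ack=1000
After event 1: A_seq=1000 A_ack=143 B_seq=143 B_ack=1000
After event 2: A_seq=1000 A_ack=143 B_seq=235 B_ack=1000
After event 3: A_seq=1000 A_ack=143 B_seq=427 B_ack=1000

1000 143 427 1000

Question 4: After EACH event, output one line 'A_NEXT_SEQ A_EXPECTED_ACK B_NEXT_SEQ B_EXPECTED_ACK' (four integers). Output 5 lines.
1000 143 143 1000
1000 143 143 1000
1000 143 235 1000
1000 143 427 1000
1143 143 427 1143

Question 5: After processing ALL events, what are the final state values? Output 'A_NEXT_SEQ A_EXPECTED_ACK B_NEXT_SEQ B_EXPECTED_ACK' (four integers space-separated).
After event 0: A_seq=1000 A_ack=143 B_seq=143 B_ack=1000
After event 1: A_seq=1000 A_ack=143 B_seq=143 B_ack=1000
After event 2: A_seq=1000 A_ack=143 B_seq=235 B_ack=1000
After event 3: A_seq=1000 A_ack=143 B_seq=427 B_ack=1000
After event 4: A_seq=1143 A_ack=143 B_seq=427 B_ack=1143

Answer: 1143 143 427 1143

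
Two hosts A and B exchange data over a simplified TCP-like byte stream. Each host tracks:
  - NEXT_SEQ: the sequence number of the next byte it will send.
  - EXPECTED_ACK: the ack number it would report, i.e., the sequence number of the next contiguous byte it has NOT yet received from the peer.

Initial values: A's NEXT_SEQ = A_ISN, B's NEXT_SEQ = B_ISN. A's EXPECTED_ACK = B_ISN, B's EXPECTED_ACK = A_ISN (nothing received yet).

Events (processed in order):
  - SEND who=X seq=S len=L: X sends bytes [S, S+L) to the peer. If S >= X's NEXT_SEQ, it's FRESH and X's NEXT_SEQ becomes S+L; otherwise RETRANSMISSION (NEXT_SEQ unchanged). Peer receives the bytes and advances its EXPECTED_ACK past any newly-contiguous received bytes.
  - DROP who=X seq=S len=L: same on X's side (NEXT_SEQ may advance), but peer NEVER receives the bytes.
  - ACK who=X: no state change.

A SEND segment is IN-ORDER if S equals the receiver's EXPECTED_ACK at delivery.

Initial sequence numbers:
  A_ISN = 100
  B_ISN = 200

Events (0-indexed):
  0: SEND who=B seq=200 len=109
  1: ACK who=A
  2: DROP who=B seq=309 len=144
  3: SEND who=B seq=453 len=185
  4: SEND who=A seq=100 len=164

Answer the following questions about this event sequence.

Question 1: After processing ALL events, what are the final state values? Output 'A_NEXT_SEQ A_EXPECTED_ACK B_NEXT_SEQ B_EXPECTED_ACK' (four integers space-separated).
After event 0: A_seq=100 A_ack=309 B_seq=309 B_ack=100
After event 1: A_seq=100 A_ack=309 B_seq=309 B_ack=100
After event 2: A_seq=100 A_ack=309 B_seq=453 B_ack=100
After event 3: A_seq=100 A_ack=309 B_seq=638 B_ack=100
After event 4: A_seq=264 A_ack=309 B_seq=638 B_ack=264

Answer: 264 309 638 264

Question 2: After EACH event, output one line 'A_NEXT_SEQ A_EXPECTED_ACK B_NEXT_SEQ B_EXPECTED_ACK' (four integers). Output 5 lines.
100 309 309 100
100 309 309 100
100 309 453 100
100 309 638 100
264 309 638 264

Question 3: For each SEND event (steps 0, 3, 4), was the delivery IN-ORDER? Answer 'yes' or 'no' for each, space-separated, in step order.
Answer: yes no yes

Derivation:
Step 0: SEND seq=200 -> in-order
Step 3: SEND seq=453 -> out-of-order
Step 4: SEND seq=100 -> in-order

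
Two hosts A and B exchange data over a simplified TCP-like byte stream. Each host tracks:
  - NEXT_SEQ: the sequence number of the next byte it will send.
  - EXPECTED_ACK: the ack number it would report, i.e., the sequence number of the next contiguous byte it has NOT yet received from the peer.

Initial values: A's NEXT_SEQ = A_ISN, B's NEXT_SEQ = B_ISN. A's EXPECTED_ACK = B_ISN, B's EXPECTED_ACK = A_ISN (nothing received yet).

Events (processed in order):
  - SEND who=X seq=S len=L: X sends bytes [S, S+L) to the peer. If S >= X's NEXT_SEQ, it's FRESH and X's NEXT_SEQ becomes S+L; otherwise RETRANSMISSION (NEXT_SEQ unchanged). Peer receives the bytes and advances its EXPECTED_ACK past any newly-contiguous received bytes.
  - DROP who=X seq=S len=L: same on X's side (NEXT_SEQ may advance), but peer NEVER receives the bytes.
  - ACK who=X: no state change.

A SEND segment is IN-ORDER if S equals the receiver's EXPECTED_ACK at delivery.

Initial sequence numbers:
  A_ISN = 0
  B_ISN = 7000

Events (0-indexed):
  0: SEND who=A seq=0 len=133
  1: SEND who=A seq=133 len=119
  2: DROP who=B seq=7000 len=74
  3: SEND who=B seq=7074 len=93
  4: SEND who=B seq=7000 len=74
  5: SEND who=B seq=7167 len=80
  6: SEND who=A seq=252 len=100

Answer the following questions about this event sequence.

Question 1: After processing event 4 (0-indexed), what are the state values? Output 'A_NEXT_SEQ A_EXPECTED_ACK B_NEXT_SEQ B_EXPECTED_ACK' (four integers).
After event 0: A_seq=133 A_ack=7000 B_seq=7000 B_ack=133
After event 1: A_seq=252 A_ack=7000 B_seq=7000 B_ack=252
After event 2: A_seq=252 A_ack=7000 B_seq=7074 B_ack=252
After event 3: A_seq=252 A_ack=7000 B_seq=7167 B_ack=252
After event 4: A_seq=252 A_ack=7167 B_seq=7167 B_ack=252

252 7167 7167 252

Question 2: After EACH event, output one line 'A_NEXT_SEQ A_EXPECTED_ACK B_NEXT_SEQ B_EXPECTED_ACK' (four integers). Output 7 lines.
133 7000 7000 133
252 7000 7000 252
252 7000 7074 252
252 7000 7167 252
252 7167 7167 252
252 7247 7247 252
352 7247 7247 352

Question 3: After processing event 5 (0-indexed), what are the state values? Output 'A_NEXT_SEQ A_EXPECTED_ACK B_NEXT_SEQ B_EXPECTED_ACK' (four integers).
After event 0: A_seq=133 A_ack=7000 B_seq=7000 B_ack=133
After event 1: A_seq=252 A_ack=7000 B_seq=7000 B_ack=252
After event 2: A_seq=252 A_ack=7000 B_seq=7074 B_ack=252
After event 3: A_seq=252 A_ack=7000 B_seq=7167 B_ack=252
After event 4: A_seq=252 A_ack=7167 B_seq=7167 B_ack=252
After event 5: A_seq=252 A_ack=7247 B_seq=7247 B_ack=252

252 7247 7247 252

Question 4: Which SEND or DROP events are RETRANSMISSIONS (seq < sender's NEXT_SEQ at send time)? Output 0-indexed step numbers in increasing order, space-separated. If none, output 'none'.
Answer: 4

Derivation:
Step 0: SEND seq=0 -> fresh
Step 1: SEND seq=133 -> fresh
Step 2: DROP seq=7000 -> fresh
Step 3: SEND seq=7074 -> fresh
Step 4: SEND seq=7000 -> retransmit
Step 5: SEND seq=7167 -> fresh
Step 6: SEND seq=252 -> fresh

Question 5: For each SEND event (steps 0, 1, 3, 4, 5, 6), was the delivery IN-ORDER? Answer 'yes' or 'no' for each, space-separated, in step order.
Step 0: SEND seq=0 -> in-order
Step 1: SEND seq=133 -> in-order
Step 3: SEND seq=7074 -> out-of-order
Step 4: SEND seq=7000 -> in-order
Step 5: SEND seq=7167 -> in-order
Step 6: SEND seq=252 -> in-order

Answer: yes yes no yes yes yes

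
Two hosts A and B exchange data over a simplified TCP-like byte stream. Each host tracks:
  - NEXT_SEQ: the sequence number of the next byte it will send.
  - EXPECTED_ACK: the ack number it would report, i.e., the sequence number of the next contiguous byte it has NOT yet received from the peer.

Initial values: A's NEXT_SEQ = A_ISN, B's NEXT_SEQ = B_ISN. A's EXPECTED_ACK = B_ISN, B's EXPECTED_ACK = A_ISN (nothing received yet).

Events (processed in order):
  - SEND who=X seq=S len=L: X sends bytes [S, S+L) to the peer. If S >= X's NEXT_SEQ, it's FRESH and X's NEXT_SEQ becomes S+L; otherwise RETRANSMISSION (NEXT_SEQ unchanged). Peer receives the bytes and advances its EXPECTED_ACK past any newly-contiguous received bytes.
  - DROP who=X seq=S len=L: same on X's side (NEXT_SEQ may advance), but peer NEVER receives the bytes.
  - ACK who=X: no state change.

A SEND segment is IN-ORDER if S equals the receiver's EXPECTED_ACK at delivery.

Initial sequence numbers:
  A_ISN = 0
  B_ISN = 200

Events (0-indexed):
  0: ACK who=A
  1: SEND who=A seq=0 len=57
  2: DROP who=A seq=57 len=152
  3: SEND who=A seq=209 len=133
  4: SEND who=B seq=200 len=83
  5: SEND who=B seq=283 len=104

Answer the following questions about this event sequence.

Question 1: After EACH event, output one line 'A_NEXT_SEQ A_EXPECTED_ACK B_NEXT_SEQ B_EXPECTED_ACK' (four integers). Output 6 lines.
0 200 200 0
57 200 200 57
209 200 200 57
342 200 200 57
342 283 283 57
342 387 387 57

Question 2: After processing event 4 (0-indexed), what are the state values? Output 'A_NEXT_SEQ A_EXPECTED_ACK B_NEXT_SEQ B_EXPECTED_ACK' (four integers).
After event 0: A_seq=0 A_ack=200 B_seq=200 B_ack=0
After event 1: A_seq=57 A_ack=200 B_seq=200 B_ack=57
After event 2: A_seq=209 A_ack=200 B_seq=200 B_ack=57
After event 3: A_seq=342 A_ack=200 B_seq=200 B_ack=57
After event 4: A_seq=342 A_ack=283 B_seq=283 B_ack=57

342 283 283 57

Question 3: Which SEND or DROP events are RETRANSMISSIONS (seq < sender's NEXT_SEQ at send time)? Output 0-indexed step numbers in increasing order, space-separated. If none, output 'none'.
Step 1: SEND seq=0 -> fresh
Step 2: DROP seq=57 -> fresh
Step 3: SEND seq=209 -> fresh
Step 4: SEND seq=200 -> fresh
Step 5: SEND seq=283 -> fresh

Answer: none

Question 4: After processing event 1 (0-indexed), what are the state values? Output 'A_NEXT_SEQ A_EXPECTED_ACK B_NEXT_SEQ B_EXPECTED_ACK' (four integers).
After event 0: A_seq=0 A_ack=200 B_seq=200 B_ack=0
After event 1: A_seq=57 A_ack=200 B_seq=200 B_ack=57

57 200 200 57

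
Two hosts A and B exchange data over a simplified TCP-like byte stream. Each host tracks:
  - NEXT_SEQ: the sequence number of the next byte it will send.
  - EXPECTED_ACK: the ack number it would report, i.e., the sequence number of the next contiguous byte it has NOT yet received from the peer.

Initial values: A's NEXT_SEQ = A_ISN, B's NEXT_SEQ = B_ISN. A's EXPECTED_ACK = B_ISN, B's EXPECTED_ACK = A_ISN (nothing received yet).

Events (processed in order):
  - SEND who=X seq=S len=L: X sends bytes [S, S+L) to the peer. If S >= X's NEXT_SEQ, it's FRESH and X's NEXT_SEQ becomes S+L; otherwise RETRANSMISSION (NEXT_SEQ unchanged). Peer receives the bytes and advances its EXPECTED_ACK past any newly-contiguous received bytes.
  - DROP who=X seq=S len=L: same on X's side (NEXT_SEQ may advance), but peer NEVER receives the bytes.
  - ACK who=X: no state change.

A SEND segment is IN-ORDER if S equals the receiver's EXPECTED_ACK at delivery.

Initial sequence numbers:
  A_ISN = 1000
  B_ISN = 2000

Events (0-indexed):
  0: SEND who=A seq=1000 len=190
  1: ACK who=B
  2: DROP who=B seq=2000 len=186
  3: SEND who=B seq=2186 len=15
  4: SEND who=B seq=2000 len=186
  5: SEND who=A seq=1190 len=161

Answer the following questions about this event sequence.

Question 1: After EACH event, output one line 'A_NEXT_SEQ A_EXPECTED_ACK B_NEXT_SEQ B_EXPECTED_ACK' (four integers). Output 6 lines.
1190 2000 2000 1190
1190 2000 2000 1190
1190 2000 2186 1190
1190 2000 2201 1190
1190 2201 2201 1190
1351 2201 2201 1351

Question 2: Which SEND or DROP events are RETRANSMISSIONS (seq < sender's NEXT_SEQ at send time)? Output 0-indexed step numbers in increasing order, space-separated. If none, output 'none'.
Answer: 4

Derivation:
Step 0: SEND seq=1000 -> fresh
Step 2: DROP seq=2000 -> fresh
Step 3: SEND seq=2186 -> fresh
Step 4: SEND seq=2000 -> retransmit
Step 5: SEND seq=1190 -> fresh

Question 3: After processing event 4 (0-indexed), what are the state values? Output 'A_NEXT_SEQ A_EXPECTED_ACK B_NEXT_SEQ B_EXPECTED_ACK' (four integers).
After event 0: A_seq=1190 A_ack=2000 B_seq=2000 B_ack=1190
After event 1: A_seq=1190 A_ack=2000 B_seq=2000 B_ack=1190
After event 2: A_seq=1190 A_ack=2000 B_seq=2186 B_ack=1190
After event 3: A_seq=1190 A_ack=2000 B_seq=2201 B_ack=1190
After event 4: A_seq=1190 A_ack=2201 B_seq=2201 B_ack=1190

1190 2201 2201 1190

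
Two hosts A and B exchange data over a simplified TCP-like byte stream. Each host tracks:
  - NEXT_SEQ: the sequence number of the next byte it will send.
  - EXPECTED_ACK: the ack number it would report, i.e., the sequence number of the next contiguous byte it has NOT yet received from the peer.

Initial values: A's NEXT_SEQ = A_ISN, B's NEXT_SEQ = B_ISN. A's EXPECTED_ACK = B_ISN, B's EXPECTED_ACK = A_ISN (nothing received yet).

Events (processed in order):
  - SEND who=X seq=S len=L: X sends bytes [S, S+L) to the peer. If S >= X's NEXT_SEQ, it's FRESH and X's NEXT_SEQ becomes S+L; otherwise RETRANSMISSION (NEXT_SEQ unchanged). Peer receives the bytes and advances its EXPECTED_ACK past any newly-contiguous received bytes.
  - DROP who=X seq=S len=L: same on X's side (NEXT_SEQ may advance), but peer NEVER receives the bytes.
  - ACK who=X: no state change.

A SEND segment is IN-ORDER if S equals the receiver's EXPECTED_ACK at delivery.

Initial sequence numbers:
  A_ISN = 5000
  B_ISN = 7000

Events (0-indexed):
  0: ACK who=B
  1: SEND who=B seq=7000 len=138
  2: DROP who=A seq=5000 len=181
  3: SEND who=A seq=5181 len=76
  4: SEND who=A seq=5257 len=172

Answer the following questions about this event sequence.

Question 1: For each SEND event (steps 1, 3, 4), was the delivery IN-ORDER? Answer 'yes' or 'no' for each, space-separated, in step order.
Step 1: SEND seq=7000 -> in-order
Step 3: SEND seq=5181 -> out-of-order
Step 4: SEND seq=5257 -> out-of-order

Answer: yes no no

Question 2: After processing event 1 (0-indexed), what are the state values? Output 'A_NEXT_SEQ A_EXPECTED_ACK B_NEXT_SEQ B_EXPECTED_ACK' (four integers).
After event 0: A_seq=5000 A_ack=7000 B_seq=7000 B_ack=5000
After event 1: A_seq=5000 A_ack=7138 B_seq=7138 B_ack=5000

5000 7138 7138 5000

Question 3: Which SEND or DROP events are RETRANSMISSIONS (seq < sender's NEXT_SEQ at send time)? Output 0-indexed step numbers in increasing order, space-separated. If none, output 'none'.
Answer: none

Derivation:
Step 1: SEND seq=7000 -> fresh
Step 2: DROP seq=5000 -> fresh
Step 3: SEND seq=5181 -> fresh
Step 4: SEND seq=5257 -> fresh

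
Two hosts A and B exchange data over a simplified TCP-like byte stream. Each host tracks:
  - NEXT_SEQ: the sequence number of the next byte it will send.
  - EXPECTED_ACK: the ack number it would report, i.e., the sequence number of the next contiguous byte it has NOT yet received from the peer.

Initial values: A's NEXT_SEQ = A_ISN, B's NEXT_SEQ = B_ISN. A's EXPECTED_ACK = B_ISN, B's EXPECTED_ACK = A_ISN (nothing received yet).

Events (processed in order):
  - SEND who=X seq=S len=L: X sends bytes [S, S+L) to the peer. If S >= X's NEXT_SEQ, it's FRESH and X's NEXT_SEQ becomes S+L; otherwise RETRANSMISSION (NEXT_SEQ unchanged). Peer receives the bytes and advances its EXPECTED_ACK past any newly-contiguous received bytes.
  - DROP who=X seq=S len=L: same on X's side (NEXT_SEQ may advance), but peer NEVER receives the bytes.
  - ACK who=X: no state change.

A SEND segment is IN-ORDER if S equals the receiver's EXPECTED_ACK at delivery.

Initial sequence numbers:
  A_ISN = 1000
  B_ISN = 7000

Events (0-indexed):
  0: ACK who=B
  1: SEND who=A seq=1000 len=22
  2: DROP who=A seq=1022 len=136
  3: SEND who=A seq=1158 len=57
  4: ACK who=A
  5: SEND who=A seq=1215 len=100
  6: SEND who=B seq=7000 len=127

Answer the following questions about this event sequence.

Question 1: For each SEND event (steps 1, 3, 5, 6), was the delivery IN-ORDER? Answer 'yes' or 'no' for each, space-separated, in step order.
Step 1: SEND seq=1000 -> in-order
Step 3: SEND seq=1158 -> out-of-order
Step 5: SEND seq=1215 -> out-of-order
Step 6: SEND seq=7000 -> in-order

Answer: yes no no yes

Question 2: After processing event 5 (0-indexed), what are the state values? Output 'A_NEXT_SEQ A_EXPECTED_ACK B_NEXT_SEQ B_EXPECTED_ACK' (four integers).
After event 0: A_seq=1000 A_ack=7000 B_seq=7000 B_ack=1000
After event 1: A_seq=1022 A_ack=7000 B_seq=7000 B_ack=1022
After event 2: A_seq=1158 A_ack=7000 B_seq=7000 B_ack=1022
After event 3: A_seq=1215 A_ack=7000 B_seq=7000 B_ack=1022
After event 4: A_seq=1215 A_ack=7000 B_seq=7000 B_ack=1022
After event 5: A_seq=1315 A_ack=7000 B_seq=7000 B_ack=1022

1315 7000 7000 1022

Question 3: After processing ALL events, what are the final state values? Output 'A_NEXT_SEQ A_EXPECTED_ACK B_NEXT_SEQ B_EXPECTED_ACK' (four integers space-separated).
Answer: 1315 7127 7127 1022

Derivation:
After event 0: A_seq=1000 A_ack=7000 B_seq=7000 B_ack=1000
After event 1: A_seq=1022 A_ack=7000 B_seq=7000 B_ack=1022
After event 2: A_seq=1158 A_ack=7000 B_seq=7000 B_ack=1022
After event 3: A_seq=1215 A_ack=7000 B_seq=7000 B_ack=1022
After event 4: A_seq=1215 A_ack=7000 B_seq=7000 B_ack=1022
After event 5: A_seq=1315 A_ack=7000 B_seq=7000 B_ack=1022
After event 6: A_seq=1315 A_ack=7127 B_seq=7127 B_ack=1022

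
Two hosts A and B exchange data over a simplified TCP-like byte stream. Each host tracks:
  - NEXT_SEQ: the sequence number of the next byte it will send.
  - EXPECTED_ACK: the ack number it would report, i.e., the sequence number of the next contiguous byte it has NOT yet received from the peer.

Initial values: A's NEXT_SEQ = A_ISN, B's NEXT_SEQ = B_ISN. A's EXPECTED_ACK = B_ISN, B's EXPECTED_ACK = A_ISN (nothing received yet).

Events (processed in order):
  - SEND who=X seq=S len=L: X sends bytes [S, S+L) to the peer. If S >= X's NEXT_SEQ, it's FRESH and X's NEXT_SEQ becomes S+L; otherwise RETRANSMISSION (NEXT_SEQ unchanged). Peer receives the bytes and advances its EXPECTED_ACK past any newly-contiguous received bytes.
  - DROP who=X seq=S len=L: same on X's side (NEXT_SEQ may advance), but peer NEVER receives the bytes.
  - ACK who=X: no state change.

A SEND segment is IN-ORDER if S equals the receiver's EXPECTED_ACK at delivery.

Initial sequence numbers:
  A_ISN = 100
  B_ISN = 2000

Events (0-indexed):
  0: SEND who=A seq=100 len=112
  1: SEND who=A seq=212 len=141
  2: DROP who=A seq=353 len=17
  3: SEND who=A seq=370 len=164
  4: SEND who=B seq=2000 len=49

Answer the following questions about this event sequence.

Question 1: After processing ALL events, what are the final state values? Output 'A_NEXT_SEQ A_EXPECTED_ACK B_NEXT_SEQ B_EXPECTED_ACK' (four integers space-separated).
After event 0: A_seq=212 A_ack=2000 B_seq=2000 B_ack=212
After event 1: A_seq=353 A_ack=2000 B_seq=2000 B_ack=353
After event 2: A_seq=370 A_ack=2000 B_seq=2000 B_ack=353
After event 3: A_seq=534 A_ack=2000 B_seq=2000 B_ack=353
After event 4: A_seq=534 A_ack=2049 B_seq=2049 B_ack=353

Answer: 534 2049 2049 353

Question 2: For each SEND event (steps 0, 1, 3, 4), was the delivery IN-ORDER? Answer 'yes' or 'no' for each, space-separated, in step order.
Step 0: SEND seq=100 -> in-order
Step 1: SEND seq=212 -> in-order
Step 3: SEND seq=370 -> out-of-order
Step 4: SEND seq=2000 -> in-order

Answer: yes yes no yes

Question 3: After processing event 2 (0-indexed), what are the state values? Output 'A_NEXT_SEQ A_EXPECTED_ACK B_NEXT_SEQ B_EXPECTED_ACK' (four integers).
After event 0: A_seq=212 A_ack=2000 B_seq=2000 B_ack=212
After event 1: A_seq=353 A_ack=2000 B_seq=2000 B_ack=353
After event 2: A_seq=370 A_ack=2000 B_seq=2000 B_ack=353

370 2000 2000 353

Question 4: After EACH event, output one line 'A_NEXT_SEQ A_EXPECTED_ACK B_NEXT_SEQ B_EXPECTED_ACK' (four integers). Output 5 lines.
212 2000 2000 212
353 2000 2000 353
370 2000 2000 353
534 2000 2000 353
534 2049 2049 353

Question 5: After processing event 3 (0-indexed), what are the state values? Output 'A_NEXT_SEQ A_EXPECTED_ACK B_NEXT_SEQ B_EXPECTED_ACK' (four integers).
After event 0: A_seq=212 A_ack=2000 B_seq=2000 B_ack=212
After event 1: A_seq=353 A_ack=2000 B_seq=2000 B_ack=353
After event 2: A_seq=370 A_ack=2000 B_seq=2000 B_ack=353
After event 3: A_seq=534 A_ack=2000 B_seq=2000 B_ack=353

534 2000 2000 353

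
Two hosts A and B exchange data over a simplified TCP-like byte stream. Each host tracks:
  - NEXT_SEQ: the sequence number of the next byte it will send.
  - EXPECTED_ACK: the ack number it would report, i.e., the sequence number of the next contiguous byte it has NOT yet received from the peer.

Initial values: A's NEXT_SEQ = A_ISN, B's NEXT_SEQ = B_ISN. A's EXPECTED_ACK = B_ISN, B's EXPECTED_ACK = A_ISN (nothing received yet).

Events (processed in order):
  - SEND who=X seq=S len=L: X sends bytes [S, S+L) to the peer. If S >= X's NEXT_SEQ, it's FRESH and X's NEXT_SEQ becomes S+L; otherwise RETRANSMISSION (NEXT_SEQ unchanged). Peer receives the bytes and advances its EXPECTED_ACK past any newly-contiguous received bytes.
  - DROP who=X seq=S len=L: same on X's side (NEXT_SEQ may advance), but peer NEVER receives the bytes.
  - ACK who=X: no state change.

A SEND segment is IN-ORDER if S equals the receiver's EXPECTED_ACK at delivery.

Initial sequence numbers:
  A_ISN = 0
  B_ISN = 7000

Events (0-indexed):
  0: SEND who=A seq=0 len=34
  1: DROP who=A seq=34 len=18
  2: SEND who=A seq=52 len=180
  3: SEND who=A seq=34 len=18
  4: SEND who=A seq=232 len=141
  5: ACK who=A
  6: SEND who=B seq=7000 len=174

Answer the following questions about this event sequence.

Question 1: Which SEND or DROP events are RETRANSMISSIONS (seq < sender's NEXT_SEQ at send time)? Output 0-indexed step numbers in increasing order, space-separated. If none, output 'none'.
Step 0: SEND seq=0 -> fresh
Step 1: DROP seq=34 -> fresh
Step 2: SEND seq=52 -> fresh
Step 3: SEND seq=34 -> retransmit
Step 4: SEND seq=232 -> fresh
Step 6: SEND seq=7000 -> fresh

Answer: 3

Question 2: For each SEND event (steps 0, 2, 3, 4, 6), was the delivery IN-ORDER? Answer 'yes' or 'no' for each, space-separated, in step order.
Step 0: SEND seq=0 -> in-order
Step 2: SEND seq=52 -> out-of-order
Step 3: SEND seq=34 -> in-order
Step 4: SEND seq=232 -> in-order
Step 6: SEND seq=7000 -> in-order

Answer: yes no yes yes yes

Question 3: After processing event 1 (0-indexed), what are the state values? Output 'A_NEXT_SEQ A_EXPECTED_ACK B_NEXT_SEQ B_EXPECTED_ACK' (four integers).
After event 0: A_seq=34 A_ack=7000 B_seq=7000 B_ack=34
After event 1: A_seq=52 A_ack=7000 B_seq=7000 B_ack=34

52 7000 7000 34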